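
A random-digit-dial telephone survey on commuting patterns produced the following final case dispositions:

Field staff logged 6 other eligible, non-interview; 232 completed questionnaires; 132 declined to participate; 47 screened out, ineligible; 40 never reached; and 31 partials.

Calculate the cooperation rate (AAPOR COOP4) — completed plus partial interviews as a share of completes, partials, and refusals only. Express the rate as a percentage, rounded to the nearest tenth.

66.6%

Top → 232 + 31 = 263
Denom → 232 + 31 + 132 = 395
COOP4 = 263 / 395 = 0.6658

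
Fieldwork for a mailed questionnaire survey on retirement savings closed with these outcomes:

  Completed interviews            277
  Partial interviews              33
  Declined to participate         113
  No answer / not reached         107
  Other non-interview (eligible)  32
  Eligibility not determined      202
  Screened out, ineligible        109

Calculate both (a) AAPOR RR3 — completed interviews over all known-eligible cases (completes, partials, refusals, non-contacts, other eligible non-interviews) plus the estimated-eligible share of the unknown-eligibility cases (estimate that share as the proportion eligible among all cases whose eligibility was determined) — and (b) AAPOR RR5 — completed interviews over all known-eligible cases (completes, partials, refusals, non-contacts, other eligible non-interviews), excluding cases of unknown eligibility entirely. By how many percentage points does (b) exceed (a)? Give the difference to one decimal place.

Num: 277
Determined eligible: 277 + 33 + 113 + 107 + 32 = 562
e = 562 / (562 + 109) = 562 / 671 = 0.8376
Estimated eligible among unknowns: 0.8376 × 202 = 169.20
Base: 562 + 169.20 = 731.20
RR3 = 277 / 731.20 = 0.3788
Base: 277 + 33 + 113 + 107 + 32 = 562
RR5 = 277 / 562 = 0.4929
Difference = 49.29 − 37.88 = 11.41 percentage points

11.4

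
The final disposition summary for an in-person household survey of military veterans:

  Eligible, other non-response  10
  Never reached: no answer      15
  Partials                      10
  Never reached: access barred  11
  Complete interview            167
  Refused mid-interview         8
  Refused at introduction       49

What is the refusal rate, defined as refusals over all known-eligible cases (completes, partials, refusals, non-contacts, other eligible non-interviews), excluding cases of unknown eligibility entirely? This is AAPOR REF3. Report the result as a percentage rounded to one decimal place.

Refused = 49 + 8 = 57
No answer / not reached = 15 + 11 = 26
Numerator: 57
Denominator: 167 + 10 + 57 + 26 + 10 = 270
REF3 = 57 / 270 = 0.2111

21.1%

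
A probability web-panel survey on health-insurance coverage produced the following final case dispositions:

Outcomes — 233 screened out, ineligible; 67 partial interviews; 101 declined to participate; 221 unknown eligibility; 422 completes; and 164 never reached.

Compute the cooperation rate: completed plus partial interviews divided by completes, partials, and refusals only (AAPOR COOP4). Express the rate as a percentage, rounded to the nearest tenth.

Numerator: 422 + 67 = 489
Base: 422 + 67 + 101 = 590
COOP4 = 489 / 590 = 0.8288

82.9%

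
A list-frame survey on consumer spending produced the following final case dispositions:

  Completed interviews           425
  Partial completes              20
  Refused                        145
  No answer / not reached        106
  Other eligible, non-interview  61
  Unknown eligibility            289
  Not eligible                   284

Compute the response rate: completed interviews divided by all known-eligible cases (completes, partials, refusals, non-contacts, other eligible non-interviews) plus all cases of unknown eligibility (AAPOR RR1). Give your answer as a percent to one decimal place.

Top: 425
Denominator: 425 + 20 + 145 + 106 + 61 + 289 = 1046
RR1 = 425 / 1046 = 0.4063

40.6%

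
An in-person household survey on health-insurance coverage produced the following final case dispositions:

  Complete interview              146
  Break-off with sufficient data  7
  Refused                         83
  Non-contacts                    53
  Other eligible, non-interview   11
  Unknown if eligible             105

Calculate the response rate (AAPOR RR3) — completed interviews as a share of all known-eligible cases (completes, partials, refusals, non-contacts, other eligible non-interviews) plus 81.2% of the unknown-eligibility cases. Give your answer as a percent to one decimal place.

Numerator = 146
Determined eligible = 146 + 7 + 83 + 53 + 11 = 300
e × U = 0.8120 × 105 = 85.26
Base = 300 + 85.26 = 385.26
RR3 = 146 / 385.26 = 0.3790

37.9%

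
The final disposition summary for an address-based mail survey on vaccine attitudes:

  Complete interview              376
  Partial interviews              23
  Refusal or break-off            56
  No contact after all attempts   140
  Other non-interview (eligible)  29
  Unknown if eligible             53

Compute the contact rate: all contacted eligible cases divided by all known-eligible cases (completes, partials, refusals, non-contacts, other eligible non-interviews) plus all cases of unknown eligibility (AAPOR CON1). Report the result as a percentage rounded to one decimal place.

Num → 376 + 23 + 56 + 29 = 484
Denom → 376 + 23 + 56 + 140 + 29 + 53 = 677
CON1 = 484 / 677 = 0.7149

71.5%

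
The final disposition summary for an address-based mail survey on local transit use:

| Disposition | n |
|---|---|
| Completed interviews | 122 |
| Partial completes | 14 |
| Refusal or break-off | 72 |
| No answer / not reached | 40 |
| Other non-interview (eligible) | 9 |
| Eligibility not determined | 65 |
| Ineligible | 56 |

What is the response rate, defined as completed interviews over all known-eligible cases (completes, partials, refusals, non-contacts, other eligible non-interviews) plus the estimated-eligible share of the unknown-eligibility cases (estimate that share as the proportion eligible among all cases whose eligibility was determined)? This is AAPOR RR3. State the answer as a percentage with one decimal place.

39.3%

Top = 122
Determined eligible = 122 + 14 + 72 + 40 + 9 = 257
e = 257 / (257 + 56) = 257 / 313 = 0.8211
Estimated eligible among unknowns = 0.8211 × 65 = 53.37
Denom = 257 + 53.37 = 310.37
RR3 = 122 / 310.37 = 0.3931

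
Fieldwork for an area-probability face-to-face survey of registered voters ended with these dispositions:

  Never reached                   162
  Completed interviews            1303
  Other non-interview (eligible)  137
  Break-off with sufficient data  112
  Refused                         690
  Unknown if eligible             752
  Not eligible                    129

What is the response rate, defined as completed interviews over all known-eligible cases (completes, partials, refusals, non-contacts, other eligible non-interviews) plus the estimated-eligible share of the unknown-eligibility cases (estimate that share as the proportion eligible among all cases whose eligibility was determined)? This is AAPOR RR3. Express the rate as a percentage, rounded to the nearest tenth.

Top: 1303
Known eligible: 1303 + 112 + 690 + 162 + 137 = 2404
e = 2404 / (2404 + 129) = 2404 / 2533 = 0.9491
Estimated eligible among unknowns: 0.9491 × 752 = 713.72
Base: 2404 + 713.72 = 3117.72
RR3 = 1303 / 3117.72 = 0.4179

41.8%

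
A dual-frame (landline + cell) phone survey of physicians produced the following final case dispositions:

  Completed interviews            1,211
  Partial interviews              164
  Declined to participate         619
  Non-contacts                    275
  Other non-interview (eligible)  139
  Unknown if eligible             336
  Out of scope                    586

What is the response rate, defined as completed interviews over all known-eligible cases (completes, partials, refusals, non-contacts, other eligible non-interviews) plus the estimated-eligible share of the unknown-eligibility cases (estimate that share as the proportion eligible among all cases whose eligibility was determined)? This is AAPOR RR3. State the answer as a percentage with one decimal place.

45.2%

Num → 1211
Determined eligible → 1211 + 164 + 619 + 275 + 139 = 2408
e = 2408 / (2408 + 586) = 2408 / 2994 = 0.8043
Eligible share of unknowns → 0.8043 × 336 = 270.24
Denom → 2408 + 270.24 = 2678.24
RR3 = 1211 / 2678.24 = 0.4522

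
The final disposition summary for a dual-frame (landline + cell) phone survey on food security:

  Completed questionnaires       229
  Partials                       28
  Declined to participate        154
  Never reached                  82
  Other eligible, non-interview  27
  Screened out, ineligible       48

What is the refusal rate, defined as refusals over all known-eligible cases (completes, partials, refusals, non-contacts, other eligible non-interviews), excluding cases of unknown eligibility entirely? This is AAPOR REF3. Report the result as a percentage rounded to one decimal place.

29.6%

Top = 154
Denominator = 229 + 28 + 154 + 82 + 27 = 520
REF3 = 154 / 520 = 0.2962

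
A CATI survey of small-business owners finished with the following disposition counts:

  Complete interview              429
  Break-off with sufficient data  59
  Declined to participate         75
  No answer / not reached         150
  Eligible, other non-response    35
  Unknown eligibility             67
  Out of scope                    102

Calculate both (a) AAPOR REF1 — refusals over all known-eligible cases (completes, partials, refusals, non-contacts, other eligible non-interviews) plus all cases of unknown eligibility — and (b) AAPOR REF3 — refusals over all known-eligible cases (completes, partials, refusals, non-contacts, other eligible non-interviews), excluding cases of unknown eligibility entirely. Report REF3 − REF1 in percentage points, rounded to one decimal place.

0.8

Numerator = 75
Denom = 429 + 59 + 75 + 150 + 35 + 67 = 815
REF1 = 75 / 815 = 0.0920
Denom = 429 + 59 + 75 + 150 + 35 = 748
REF3 = 75 / 748 = 0.1003
Difference = 10.03 − 9.20 = 0.83 percentage points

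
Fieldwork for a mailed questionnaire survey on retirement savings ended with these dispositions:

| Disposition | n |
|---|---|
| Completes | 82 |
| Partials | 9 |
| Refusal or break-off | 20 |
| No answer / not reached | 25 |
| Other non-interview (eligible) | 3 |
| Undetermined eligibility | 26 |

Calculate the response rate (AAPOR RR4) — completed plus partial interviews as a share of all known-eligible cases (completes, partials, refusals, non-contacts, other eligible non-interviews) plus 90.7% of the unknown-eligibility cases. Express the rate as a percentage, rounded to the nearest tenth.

56.0%

Num = 82 + 9 = 91
Eligible (known) = 82 + 9 + 20 + 25 + 3 = 139
e × U = 0.9070 × 26 = 23.58
Denominator = 139 + 23.58 = 162.58
RR4 = 91 / 162.58 = 0.5597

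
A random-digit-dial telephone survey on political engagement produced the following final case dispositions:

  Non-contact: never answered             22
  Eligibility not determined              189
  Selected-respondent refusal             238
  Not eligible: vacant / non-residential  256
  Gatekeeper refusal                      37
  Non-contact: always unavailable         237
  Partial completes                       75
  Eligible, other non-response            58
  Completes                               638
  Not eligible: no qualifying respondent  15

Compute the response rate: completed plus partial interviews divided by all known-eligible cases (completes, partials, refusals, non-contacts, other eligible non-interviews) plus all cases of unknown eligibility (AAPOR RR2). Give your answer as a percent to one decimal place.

Declined to participate = 37 + 238 = 275
Non-contacts = 22 + 237 = 259
Out of scope = 15 + 256 = 271
Numerator = 638 + 75 = 713
Denom = 638 + 75 + 275 + 259 + 58 + 189 = 1494
RR2 = 713 / 1494 = 0.4772

47.7%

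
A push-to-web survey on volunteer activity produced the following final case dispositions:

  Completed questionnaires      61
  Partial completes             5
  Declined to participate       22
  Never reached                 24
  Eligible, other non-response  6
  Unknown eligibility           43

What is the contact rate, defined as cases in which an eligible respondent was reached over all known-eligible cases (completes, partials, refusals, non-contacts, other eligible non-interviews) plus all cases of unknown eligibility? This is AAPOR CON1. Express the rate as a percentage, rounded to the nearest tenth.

Numerator → 61 + 5 + 22 + 6 = 94
Base → 61 + 5 + 22 + 24 + 6 + 43 = 161
CON1 = 94 / 161 = 0.5839

58.4%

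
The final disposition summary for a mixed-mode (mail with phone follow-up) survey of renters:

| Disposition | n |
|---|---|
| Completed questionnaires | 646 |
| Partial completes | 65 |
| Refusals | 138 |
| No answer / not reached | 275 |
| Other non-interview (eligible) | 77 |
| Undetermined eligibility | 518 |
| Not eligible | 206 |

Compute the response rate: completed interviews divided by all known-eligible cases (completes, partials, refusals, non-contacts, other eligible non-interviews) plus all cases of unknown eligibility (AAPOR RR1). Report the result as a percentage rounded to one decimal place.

37.6%

Num → 646
Denominator → 646 + 65 + 138 + 275 + 77 + 518 = 1719
RR1 = 646 / 1719 = 0.3758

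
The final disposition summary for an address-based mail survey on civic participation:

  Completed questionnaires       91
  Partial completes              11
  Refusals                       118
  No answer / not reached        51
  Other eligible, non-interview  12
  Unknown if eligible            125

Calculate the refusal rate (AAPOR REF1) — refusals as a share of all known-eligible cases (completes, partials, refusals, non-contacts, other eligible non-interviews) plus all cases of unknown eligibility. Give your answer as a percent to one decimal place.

Num: 118
Base: 91 + 11 + 118 + 51 + 12 + 125 = 408
REF1 = 118 / 408 = 0.2892

28.9%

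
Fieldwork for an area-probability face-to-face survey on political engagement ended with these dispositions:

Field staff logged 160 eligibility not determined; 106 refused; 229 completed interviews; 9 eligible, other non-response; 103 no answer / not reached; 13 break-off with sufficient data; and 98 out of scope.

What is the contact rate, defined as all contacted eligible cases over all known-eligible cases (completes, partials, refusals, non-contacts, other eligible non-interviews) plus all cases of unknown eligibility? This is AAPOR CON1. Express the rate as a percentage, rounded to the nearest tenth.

57.6%

Num: 229 + 13 + 106 + 9 = 357
Denominator: 229 + 13 + 106 + 103 + 9 + 160 = 620
CON1 = 357 / 620 = 0.5758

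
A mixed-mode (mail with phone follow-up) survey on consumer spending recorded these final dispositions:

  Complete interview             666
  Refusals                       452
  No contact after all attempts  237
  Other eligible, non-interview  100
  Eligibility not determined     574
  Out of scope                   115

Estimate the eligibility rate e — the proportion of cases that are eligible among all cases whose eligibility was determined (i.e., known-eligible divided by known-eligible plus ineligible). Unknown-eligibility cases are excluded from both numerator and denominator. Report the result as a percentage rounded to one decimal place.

Known eligible: 666 + 452 + 237 + 100 = 1455
e = 1455 / (1455 + 115) = 1455 / 1570 = 0.9268

92.7%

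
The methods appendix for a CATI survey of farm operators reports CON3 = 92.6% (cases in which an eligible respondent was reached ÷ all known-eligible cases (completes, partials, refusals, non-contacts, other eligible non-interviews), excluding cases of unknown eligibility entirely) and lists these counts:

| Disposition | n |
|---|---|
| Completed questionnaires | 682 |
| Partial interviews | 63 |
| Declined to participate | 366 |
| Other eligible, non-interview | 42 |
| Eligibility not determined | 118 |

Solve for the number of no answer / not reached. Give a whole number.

92

Top → 682 + 63 + 366 + 42 = 1153
CON3 = 1153 / D = 0.926
D = 1153 / 0.926 = 1245.1
Rest of base = 1153
no answer / not reached = 1245.1 − 1153 ≈ 92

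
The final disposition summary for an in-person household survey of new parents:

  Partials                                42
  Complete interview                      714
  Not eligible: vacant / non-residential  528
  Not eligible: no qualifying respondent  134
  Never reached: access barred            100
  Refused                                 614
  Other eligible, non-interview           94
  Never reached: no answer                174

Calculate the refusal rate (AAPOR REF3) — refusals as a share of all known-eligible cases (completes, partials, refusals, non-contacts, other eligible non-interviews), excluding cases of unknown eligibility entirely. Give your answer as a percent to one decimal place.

35.3%

Never reached = 174 + 100 = 274
Out of scope = 134 + 528 = 662
Num → 614
Denom → 714 + 42 + 614 + 274 + 94 = 1738
REF3 = 614 / 1738 = 0.3533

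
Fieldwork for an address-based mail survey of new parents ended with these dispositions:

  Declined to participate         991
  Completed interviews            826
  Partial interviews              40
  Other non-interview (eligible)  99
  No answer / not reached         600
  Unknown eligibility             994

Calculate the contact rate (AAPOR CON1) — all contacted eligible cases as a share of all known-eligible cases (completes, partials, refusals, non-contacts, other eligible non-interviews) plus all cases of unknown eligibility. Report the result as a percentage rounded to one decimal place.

55.1%

Num → 826 + 40 + 991 + 99 = 1956
Denom → 826 + 40 + 991 + 600 + 99 + 994 = 3550
CON1 = 1956 / 3550 = 0.5510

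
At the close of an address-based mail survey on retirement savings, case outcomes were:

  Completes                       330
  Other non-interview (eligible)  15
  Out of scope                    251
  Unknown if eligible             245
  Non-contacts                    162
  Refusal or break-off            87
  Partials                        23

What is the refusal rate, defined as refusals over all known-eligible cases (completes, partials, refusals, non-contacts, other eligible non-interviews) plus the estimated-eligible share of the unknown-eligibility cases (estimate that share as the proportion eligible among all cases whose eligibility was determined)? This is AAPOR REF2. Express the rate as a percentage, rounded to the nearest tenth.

Numerator = 87
Known eligible = 330 + 23 + 87 + 162 + 15 = 617
e = 617 / (617 + 251) = 617 / 868 = 0.7108
e × U = 0.7108 × 245 = 174.15
Base = 617 + 174.15 = 791.15
REF2 = 87 / 791.15 = 0.1100

11.0%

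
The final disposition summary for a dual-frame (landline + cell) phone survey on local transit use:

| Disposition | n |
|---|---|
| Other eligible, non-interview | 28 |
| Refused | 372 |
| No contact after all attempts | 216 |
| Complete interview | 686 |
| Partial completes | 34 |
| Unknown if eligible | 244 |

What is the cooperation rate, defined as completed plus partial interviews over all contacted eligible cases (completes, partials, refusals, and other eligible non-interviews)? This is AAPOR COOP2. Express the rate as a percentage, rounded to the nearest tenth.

Numerator → 686 + 34 = 720
Denom → 686 + 34 + 372 + 28 = 1120
COOP2 = 720 / 1120 = 0.6429

64.3%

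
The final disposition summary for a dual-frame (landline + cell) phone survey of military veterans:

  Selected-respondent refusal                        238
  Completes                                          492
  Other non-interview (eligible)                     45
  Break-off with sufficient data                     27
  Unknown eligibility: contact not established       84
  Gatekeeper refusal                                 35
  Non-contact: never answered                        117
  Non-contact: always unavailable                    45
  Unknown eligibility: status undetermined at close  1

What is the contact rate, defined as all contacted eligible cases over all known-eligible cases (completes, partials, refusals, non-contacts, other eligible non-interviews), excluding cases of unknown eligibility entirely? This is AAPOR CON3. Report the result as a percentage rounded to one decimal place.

Refused = 35 + 238 = 273
No answer / not reached = 117 + 45 = 162
Unknown if eligible = 84 + 1 = 85
Top → 492 + 27 + 273 + 45 = 837
Denom → 492 + 27 + 273 + 162 + 45 = 999
CON3 = 837 / 999 = 0.8378

83.8%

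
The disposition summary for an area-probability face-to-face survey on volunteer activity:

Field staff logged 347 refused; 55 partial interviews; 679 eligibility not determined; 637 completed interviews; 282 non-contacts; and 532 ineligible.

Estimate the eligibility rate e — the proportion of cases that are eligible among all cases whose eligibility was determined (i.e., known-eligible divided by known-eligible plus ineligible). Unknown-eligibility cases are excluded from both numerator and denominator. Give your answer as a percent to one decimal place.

71.3%

Determined eligible → 637 + 55 + 347 + 282 = 1321
e = 1321 / (1321 + 532) = 1321 / 1853 = 0.7129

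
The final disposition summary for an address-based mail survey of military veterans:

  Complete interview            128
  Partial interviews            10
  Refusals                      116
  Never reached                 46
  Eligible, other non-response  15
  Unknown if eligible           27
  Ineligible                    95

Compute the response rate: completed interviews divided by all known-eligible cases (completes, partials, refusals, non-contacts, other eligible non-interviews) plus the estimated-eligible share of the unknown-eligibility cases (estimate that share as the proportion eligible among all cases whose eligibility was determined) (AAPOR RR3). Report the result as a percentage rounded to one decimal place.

Num = 128
Determined eligible = 128 + 10 + 116 + 46 + 15 = 315
e = 315 / (315 + 95) = 315 / 410 = 0.7683
e × U = 0.7683 × 27 = 20.74
Denom = 315 + 20.74 = 335.74
RR3 = 128 / 335.74 = 0.3812

38.1%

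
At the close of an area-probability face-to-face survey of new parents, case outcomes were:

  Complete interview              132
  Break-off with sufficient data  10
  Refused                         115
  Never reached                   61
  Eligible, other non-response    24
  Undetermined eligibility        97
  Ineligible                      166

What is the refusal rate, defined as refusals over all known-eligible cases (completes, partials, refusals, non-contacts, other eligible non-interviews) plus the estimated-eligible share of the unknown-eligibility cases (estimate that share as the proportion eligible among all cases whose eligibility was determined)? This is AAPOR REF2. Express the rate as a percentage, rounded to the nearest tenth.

Top: 115
Determined eligible: 132 + 10 + 115 + 61 + 24 = 342
e = 342 / (342 + 166) = 342 / 508 = 0.6732
e × U: 0.6732 × 97 = 65.30
Denom: 342 + 65.30 = 407.30
REF2 = 115 / 407.30 = 0.2823

28.2%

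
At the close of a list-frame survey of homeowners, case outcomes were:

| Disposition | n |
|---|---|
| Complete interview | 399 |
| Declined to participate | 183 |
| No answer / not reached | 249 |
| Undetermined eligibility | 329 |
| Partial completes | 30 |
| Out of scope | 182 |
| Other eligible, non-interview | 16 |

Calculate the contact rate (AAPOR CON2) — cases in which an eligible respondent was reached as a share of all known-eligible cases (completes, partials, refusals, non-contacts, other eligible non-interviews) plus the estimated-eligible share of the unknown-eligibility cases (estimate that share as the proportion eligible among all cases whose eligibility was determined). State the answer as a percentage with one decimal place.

Numerator: 399 + 30 + 183 + 16 = 628
Eligible (known): 399 + 30 + 183 + 249 + 16 = 877
e = 877 / (877 + 182) = 877 / 1059 = 0.8281
Eligible share of unknowns: 0.8281 × 329 = 272.44
Base: 877 + 272.44 = 1149.44
CON2 = 628 / 1149.44 = 0.5464

54.6%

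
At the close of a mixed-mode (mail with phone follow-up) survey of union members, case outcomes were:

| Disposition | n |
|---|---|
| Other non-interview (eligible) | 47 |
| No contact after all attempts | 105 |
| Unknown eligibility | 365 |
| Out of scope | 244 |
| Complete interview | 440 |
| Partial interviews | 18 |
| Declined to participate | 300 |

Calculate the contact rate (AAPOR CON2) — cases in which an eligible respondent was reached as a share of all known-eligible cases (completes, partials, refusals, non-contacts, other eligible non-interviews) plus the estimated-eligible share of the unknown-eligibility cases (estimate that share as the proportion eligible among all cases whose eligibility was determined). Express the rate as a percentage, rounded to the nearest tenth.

Numerator: 440 + 18 + 300 + 47 = 805
Known eligible: 440 + 18 + 300 + 105 + 47 = 910
e = 910 / (910 + 244) = 910 / 1154 = 0.7886
Eligible share of unknowns: 0.7886 × 365 = 287.84
Base: 910 + 287.84 = 1197.84
CON2 = 805 / 1197.84 = 0.6720

67.2%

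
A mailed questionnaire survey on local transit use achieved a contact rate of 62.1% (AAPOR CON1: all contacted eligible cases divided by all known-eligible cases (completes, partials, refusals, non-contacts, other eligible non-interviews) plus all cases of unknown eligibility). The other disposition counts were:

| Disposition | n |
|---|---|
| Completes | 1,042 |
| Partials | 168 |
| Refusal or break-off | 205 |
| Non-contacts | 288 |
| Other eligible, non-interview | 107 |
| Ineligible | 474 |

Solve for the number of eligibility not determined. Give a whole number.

Num = 1042 + 168 + 205 + 107 = 1522
CON1 = 1522 / D = 0.621
D = 1522 / 0.621 = 2450.9
Remaining denominator categories sum to 1810
eligibility not determined = 2450.9 − 1810 ≈ 641

641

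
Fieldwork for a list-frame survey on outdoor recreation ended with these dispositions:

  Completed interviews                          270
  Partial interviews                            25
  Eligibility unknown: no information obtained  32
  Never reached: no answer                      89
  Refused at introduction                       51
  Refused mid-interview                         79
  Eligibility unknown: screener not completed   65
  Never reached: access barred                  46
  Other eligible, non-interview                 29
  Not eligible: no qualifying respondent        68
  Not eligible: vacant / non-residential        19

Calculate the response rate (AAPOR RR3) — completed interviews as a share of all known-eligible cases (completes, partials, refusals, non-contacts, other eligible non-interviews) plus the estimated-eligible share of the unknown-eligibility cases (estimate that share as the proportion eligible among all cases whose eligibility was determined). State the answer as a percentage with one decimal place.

Refusals = 51 + 79 = 130
No contact after all attempts = 89 + 46 = 135
Eligibility not determined = 65 + 32 = 97
Not eligible = 68 + 19 = 87
Top = 270
Determined eligible = 270 + 25 + 130 + 135 + 29 = 589
e = 589 / (589 + 87) = 589 / 676 = 0.8713
e × U = 0.8713 × 97 = 84.52
Base = 589 + 84.52 = 673.52
RR3 = 270 / 673.52 = 0.4009

40.1%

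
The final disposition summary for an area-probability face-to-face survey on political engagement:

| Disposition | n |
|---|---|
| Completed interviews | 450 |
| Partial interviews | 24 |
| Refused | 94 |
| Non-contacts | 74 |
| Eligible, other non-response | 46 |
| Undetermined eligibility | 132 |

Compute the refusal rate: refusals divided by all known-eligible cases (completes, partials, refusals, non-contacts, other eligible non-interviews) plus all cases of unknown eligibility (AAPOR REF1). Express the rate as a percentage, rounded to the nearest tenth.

11.5%

Numerator = 94
Denominator = 450 + 24 + 94 + 74 + 46 + 132 = 820
REF1 = 94 / 820 = 0.1146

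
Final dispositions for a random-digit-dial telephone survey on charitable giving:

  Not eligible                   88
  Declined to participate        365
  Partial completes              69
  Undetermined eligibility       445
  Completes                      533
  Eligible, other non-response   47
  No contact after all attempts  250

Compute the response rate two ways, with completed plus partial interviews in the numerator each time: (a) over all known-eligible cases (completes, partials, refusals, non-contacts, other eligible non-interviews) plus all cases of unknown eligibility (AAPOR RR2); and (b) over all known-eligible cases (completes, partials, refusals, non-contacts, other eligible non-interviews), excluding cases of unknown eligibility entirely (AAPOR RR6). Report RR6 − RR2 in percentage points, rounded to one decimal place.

12.4

Numerator: 533 + 69 = 602
Denominator: 533 + 69 + 365 + 250 + 47 + 445 = 1709
RR2 = 602 / 1709 = 0.3523
Denominator: 533 + 69 + 365 + 250 + 47 = 1264
RR6 = 602 / 1264 = 0.4763
Difference = 47.63 − 35.23 = 12.40 percentage points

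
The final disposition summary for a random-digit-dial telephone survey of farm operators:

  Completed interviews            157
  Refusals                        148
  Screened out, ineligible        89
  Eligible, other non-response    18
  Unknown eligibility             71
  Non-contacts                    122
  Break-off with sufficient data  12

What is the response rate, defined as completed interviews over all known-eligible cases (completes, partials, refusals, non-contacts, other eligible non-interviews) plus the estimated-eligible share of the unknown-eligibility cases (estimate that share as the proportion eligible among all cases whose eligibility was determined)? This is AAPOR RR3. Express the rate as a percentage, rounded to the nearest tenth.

30.4%

Top → 157
Determined eligible → 157 + 12 + 148 + 122 + 18 = 457
e = 457 / (457 + 89) = 457 / 546 = 0.8370
Eligible share of unknowns → 0.8370 × 71 = 59.43
Base → 457 + 59.43 = 516.43
RR3 = 157 / 516.43 = 0.3040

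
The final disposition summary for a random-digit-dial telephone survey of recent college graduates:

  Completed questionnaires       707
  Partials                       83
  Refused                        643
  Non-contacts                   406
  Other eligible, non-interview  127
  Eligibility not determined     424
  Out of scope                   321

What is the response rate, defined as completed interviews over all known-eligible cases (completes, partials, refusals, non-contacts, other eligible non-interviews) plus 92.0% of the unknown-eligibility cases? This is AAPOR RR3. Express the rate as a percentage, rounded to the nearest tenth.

Num: 707
Determined eligible: 707 + 83 + 643 + 406 + 127 = 1966
Eligible share of unknowns: 0.9200 × 424 = 390.08
Denom: 1966 + 390.08 = 2356.08
RR3 = 707 / 2356.08 = 0.3001

30.0%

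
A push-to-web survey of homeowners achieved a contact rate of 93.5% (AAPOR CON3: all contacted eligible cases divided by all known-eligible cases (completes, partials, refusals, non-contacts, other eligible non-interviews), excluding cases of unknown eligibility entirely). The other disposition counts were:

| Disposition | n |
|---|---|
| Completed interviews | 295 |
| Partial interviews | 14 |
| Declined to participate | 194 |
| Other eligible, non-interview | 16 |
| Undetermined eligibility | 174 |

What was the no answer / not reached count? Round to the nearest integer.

Top → 295 + 14 + 194 + 16 = 519
CON3 = 519 / D = 0.935
D = 519 / 0.935 = 555.1
Remaining denominator categories sum to 519
no answer / not reached = 555.1 − 519 ≈ 36

36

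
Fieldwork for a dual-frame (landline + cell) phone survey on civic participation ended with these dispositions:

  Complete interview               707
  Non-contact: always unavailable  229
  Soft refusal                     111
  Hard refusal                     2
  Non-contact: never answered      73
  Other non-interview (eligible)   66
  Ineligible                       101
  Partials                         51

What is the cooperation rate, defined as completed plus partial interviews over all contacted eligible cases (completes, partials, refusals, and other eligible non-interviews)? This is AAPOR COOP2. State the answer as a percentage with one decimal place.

80.9%

Refusals = 2 + 111 = 113
No contact after all attempts = 73 + 229 = 302
Top: 707 + 51 = 758
Denom: 707 + 51 + 113 + 66 = 937
COOP2 = 758 / 937 = 0.8090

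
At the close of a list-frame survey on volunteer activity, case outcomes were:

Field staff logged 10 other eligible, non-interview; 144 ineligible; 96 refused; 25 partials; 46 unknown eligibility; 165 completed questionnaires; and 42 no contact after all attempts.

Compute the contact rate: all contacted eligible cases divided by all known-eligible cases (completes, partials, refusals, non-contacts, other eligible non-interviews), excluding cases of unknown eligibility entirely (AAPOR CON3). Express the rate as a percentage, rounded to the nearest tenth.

87.6%

Num: 165 + 25 + 96 + 10 = 296
Denom: 165 + 25 + 96 + 42 + 10 = 338
CON3 = 296 / 338 = 0.8757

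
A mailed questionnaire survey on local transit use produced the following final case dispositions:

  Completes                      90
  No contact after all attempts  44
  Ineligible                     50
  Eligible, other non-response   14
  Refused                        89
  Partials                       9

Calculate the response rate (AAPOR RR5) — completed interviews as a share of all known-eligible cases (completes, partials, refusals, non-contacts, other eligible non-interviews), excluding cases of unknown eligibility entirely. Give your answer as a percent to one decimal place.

Num: 90
Denom: 90 + 9 + 89 + 44 + 14 = 246
RR5 = 90 / 246 = 0.3659

36.6%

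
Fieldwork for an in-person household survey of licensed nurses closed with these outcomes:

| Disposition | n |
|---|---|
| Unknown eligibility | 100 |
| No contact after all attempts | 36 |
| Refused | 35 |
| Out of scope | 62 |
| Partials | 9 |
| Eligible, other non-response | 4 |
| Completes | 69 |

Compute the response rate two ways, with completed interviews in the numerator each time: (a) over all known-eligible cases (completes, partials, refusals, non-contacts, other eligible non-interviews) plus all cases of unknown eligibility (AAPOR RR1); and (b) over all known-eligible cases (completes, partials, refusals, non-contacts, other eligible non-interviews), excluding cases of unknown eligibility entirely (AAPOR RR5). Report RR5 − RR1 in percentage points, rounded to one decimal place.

17.8

Num: 69
Base: 69 + 9 + 35 + 36 + 4 + 100 = 253
RR1 = 69 / 253 = 0.2727
Base: 69 + 9 + 35 + 36 + 4 = 153
RR5 = 69 / 153 = 0.4510
Difference = 45.10 − 27.27 = 17.83 percentage points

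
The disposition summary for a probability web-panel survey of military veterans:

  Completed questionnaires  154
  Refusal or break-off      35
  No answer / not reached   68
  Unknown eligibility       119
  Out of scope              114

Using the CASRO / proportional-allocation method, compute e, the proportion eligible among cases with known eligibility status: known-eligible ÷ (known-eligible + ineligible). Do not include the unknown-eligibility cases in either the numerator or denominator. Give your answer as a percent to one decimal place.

69.3%

Eligible (known) → 154 + 35 + 68 = 257
e = 257 / (257 + 114) = 257 / 371 = 0.6927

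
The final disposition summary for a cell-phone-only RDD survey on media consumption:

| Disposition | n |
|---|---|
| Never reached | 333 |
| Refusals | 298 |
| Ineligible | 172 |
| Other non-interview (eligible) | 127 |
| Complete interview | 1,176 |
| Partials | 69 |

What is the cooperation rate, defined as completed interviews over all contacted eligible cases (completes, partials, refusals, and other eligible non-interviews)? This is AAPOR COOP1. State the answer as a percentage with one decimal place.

70.4%

Num: 1176
Denominator: 1176 + 69 + 298 + 127 = 1670
COOP1 = 1176 / 1670 = 0.7042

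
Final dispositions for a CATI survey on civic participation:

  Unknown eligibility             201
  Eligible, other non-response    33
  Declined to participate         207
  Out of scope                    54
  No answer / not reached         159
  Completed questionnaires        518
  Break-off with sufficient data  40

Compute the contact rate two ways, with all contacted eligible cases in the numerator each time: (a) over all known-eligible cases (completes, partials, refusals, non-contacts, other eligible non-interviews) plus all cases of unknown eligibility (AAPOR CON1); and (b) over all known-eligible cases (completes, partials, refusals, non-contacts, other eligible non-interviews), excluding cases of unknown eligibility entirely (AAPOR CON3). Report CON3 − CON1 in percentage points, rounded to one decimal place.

Num: 518 + 40 + 207 + 33 = 798
Base: 518 + 40 + 207 + 159 + 33 + 201 = 1158
CON1 = 798 / 1158 = 0.6891
Base: 518 + 40 + 207 + 159 + 33 = 957
CON3 = 798 / 957 = 0.8339
Difference = 83.39 − 68.91 = 14.48 percentage points

14.5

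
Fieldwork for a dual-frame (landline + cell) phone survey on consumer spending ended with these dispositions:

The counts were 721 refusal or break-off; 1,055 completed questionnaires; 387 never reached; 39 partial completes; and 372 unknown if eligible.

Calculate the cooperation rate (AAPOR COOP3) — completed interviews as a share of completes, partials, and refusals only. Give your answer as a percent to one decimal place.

Numerator: 1055
Denominator: 1055 + 39 + 721 = 1815
COOP3 = 1055 / 1815 = 0.5813

58.1%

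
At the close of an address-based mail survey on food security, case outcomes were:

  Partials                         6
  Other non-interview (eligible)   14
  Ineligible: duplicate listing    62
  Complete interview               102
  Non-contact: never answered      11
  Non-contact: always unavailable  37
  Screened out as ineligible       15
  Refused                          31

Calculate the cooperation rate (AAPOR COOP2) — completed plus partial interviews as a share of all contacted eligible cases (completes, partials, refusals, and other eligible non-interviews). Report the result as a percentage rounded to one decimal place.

70.6%

Never reached = 11 + 37 = 48
Screened out, ineligible = 15 + 62 = 77
Num: 102 + 6 = 108
Base: 102 + 6 + 31 + 14 = 153
COOP2 = 108 / 153 = 0.7059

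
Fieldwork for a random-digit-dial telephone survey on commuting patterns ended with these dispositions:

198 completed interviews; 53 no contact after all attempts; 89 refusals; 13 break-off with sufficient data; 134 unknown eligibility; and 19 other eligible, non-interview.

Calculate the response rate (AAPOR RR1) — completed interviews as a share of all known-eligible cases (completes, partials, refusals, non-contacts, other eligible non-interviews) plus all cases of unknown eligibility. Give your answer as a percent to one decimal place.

39.1%

Num → 198
Base → 198 + 13 + 89 + 53 + 19 + 134 = 506
RR1 = 198 / 506 = 0.3913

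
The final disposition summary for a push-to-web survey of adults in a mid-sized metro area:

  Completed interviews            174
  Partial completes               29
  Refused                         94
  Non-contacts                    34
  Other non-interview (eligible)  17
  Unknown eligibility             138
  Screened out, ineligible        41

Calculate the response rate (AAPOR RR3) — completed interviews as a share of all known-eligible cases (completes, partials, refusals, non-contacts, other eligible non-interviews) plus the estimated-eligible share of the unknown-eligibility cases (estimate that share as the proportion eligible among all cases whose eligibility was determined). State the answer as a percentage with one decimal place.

36.9%

Num = 174
Known eligible = 174 + 29 + 94 + 34 + 17 = 348
e = 348 / (348 + 41) = 348 / 389 = 0.8946
Eligible share of unknowns = 0.8946 × 138 = 123.45
Base = 348 + 123.45 = 471.45
RR3 = 174 / 471.45 = 0.3691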